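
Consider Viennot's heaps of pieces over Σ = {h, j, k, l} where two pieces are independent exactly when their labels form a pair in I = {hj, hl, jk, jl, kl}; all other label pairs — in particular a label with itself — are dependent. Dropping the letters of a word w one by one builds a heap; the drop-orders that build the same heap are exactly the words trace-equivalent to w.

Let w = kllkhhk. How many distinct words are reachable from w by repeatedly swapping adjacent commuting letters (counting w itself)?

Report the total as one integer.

21

drop 0:k onto floor
drop 1:l onto floor
drop 2:l onto {1:l}
drop 3:k onto {0:k}
drop 4:h onto {3:k}
drop 5:h onto {4:h}
drop 6:k onto {5:h}
ground layer = {0:k, 1:l}
drop-orders for the pieces not yet dropped (sum over which currently-grounded one goes next):
  1 to go: {2} 1  {6} 1
  2 to go: {1,2} 1  {2,6} 2  {5,6} 1
  3 to go: {1,2,6} 3  {2,5,6} 3  {4,5,6} 1
  4 to go: {1,2,5,6} 6  {2,4,5,6} 4  {3,4,5,6} 1
  5 to go: {0,3,4,5,6} 1  {1,2,4,5,6} 10  {2,3,4,5,6} 5
  if 0:k drops first: 15 orders
  if 1:l drops first: 6 orders
heap linearizations: 21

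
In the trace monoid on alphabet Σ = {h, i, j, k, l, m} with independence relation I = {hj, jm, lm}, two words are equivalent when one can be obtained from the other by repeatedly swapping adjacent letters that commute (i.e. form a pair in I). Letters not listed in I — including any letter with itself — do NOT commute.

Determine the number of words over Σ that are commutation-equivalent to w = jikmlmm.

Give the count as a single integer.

4

0(j) covers ∅
1(i) covers 0:j
2(k) covers 1:i
3(m) covers 2:k
4(l) covers 2:k
5(m) covers 3:m
6(m) covers 5:m
floor of heap: 0:j
completions by unplaced set U, small U first (add the entries for U minus each lowest piece of U):
  |U|=1: {4}:1  {6}:1
  |U|=2: {4,6}:2  {5,6}:1
  |U|=3: {3,5,6}:1  {4,5,6}:3
  |U|=4: {3,4,5,6}:4
  |U|=5: {2,3,4,5,6}:4
  start at 0(j): 4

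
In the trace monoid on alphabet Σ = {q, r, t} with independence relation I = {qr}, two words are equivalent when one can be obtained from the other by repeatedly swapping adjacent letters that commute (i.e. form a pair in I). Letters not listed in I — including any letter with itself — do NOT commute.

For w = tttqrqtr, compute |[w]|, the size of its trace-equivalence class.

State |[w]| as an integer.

0(t) covers ∅
1(t) covers 0:t
2(t) covers 1:t
3(q) covers 2:t
4(r) covers 2:t
5(q) covers 3:q
6(t) covers 4:r, 5:q
7(r) covers 6:t
floor of heap: 0:t
completions by unplaced set U, small U first (add the entries for U minus each lowest piece of U):
  |U|=1: {7}:1
  |U|=2: {6,7}:1
  |U|=3: {4,6,7}:1  {5,6,7}:1
  |U|=4: {3,5,6,7}:1  {4,5,6,7}:2
  |U|=5: {3,4,5,6,7}:3
  |U|=6: {2,3,4,5,6,7}:3
  start at 0(t): 3

3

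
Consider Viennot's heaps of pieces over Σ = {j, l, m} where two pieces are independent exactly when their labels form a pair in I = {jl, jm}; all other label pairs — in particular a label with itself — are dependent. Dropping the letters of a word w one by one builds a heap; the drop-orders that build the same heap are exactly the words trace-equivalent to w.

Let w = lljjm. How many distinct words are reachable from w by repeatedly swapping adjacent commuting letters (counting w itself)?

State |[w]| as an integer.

drop 0:l onto floor
drop 1:l onto {0:l}
drop 2:j onto floor
drop 3:j onto {2:j}
drop 4:m onto {1:l}
ground layer = {0:l, 2:j}
drop-orders for the pieces not yet dropped (sum over which currently-grounded one goes next):
  1 to go: {3} 1  {4} 1
  2 to go: {1,4} 1  {2,3} 1  {3,4} 2
  3 to go: {0,1,4} 1  {1,3,4} 3  {2,3,4} 3
  if 0:l drops first: 6 orders
  if 2:j drops first: 4 orders
heap linearizations: 10

10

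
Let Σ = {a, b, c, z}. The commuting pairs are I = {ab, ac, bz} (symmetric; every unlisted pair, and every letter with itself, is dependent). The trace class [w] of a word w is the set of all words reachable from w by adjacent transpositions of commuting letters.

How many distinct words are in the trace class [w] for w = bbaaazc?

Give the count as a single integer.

15

drop 0:b onto floor
drop 1:b onto {0:b}
drop 2:a onto floor
drop 3:a onto {2:a}
drop 4:a onto {3:a}
drop 5:z onto {4:a}
drop 6:c onto {1:b, 5:z}
ground layer = {0:b, 2:a}
drop-orders for the pieces not yet dropped (sum over which currently-grounded one goes next):
  1 to go: {6} 1
  2 to go: {1,6} 1  {5,6} 1
  3 to go: {0,1,6} 1  {1,5,6} 2  {4,5,6} 1
  4 to go: {0,1,5,6} 3  {1,4,5,6} 3  {3,4,5,6} 1
  5 to go: {0,1,4,5,6} 6  {1,3,4,5,6} 4  {2,3,4,5,6} 1
  if 0:b drops first: 5 orders
  if 2:a drops first: 10 orders
heap linearizations: 15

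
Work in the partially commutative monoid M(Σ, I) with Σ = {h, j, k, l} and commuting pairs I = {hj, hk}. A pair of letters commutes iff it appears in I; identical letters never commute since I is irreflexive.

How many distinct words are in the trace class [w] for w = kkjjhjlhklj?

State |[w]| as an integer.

12

drop 0:k onto floor
drop 1:k onto {0:k}
drop 2:j onto {1:k}
drop 3:j onto {2:j}
drop 4:h onto floor
drop 5:j onto {3:j}
drop 6:l onto {4:h, 5:j}
drop 7:h onto {6:l}
drop 8:k onto {6:l}
drop 9:l onto {7:h, 8:k}
drop 10:j onto {9:l}
ground layer = {0:k, 4:h}
drop-orders for the pieces not yet dropped (sum over which currently-grounded one goes next):
  1 to go: {10} 1
  2 to go: {9,10} 1
  3 to go: {7,9,10} 1  {8,9,10} 1
  4 to go: {7,8,9,10} 2
  5 to go: {6,7,8,9,10} 2
  6 to go: {4,6,7,8,9,10} 2  {5,6,7,8,9,10} 2
  7 to go: {3,5,6,7,8,9,10} 2  {4,5,6,7,8,9,10} 4
  8 to go: {2,3,5,6,7,8,9,10} 2  {3,4,5,6,7,8,9,10} 6
  9 to go: {1,2,3,5,6,7,8,9,10} 2  {2,3,4,5,6,7,8,9,10} 8
  if 0:k drops first: 10 orders
  if 4:h drops first: 2 orders
heap linearizations: 12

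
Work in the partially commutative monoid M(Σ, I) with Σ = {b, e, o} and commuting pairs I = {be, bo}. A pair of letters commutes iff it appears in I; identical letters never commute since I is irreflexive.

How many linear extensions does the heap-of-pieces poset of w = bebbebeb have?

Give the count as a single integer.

0(b) covers ∅
1(e) covers ∅
2(b) covers 0:b
3(b) covers 2:b
4(e) covers 1:e
5(b) covers 3:b
6(e) covers 4:e
7(b) covers 5:b
floor of heap: 0:b, 1:e
completions by unplaced set U, small U first (add the entries for U minus each lowest piece of U):
  |U|=1: {6}:1  {7}:1
  |U|=2: {4,6}:1  {5,7}:1  {6,7}:2
  |U|=3: {1,4,6}:1  {3,5,7}:1  {4,6,7}:3  {5,6,7}:3
  |U|=4: {1,4,6,7}:4  {2,3,5,7}:1  {3,5,6,7}:4  {4,5,6,7}:6
  |U|=5: {0,2,3,5,7}:1  {1,4,5,6,7}:10  {2,3,5,6,7}:5  {3,4,5,6,7}:10
  |U|=6: {0,2,3,5,6,7}:6  {1,3,4,5,6,7}:20  {2,3,4,5,6,7}:15
  start at 0(b): 35
  start at 1(e): 21
sum over floor = 56

56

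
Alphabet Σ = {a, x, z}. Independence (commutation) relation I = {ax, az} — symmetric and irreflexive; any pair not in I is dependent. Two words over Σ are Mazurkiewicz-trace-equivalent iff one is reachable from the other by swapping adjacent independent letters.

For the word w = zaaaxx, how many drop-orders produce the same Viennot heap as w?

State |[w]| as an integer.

0(z) covers ∅
1(a) covers ∅
2(a) covers 1:a
3(a) covers 2:a
4(x) covers 0:z
5(x) covers 4:x
floor of heap: 0:z, 1:a
completions by unplaced set U, small U first (add the entries for U minus each lowest piece of U):
  |U|=1: {3}:1  {5}:1
  |U|=2: {2,3}:1  {3,5}:2  {4,5}:1
  |U|=3: {0,4,5}:1  {1,2,3}:1  {2,3,5}:3  {3,4,5}:3
  |U|=4: {0,3,4,5}:4  {1,2,3,5}:4  {2,3,4,5}:6
  start at 0(z): 10
  start at 1(a): 10
sum over floor = 20

20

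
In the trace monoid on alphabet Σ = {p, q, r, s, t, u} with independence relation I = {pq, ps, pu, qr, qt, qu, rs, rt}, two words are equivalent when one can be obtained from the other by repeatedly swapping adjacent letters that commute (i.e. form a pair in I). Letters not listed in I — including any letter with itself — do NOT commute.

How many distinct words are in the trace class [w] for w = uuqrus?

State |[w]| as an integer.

5

piece 0:u — minimal
piece 1:u rests on {0:u}
piece 2:q — minimal
piece 3:r rests on {1:u}
piece 4:u rests on {3:r}
piece 5:s rests on {2:q, 4:u}
minimal pieces: {0:u, 2:q}
ways to finish when only these pieces remain (= sum over removing one remaining piece with nothing left below it):
  1 left: {5}→1
  2 left: {2,5}→1  {4,5}→1
  3 left: {2,4,5}→2  {3,4,5}→1
  4 left: {1,3,4,5}→1  {2,3,4,5}→3
  placing 0:u first → 4 extensions
  placing 2:q first → 1 extensions
total linear extensions = 5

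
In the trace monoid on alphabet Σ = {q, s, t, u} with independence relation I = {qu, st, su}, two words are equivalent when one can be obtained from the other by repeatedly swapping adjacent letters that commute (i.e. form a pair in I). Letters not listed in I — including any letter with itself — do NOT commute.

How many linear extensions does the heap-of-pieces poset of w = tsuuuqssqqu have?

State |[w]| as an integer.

336

0(t) covers ∅
1(s) covers ∅
2(u) covers 0:t
3(u) covers 2:u
4(u) covers 3:u
5(q) covers 0:t, 1:s
6(s) covers 5:q
7(s) covers 6:s
8(q) covers 7:s
9(q) covers 8:q
10(u) covers 4:u
floor of heap: 0:t, 1:s
completions by unplaced set U, small U first (add the entries for U minus each lowest piece of U):
  |U|=1: {9}:1  {10}:1
  |U|=2: {4,10}:1  {8,9}:1  {9,10}:2
  |U|=3: {3,4,10}:1  {4,9,10}:3  {7,8,9}:1  {8,9,10}:3
  |U|=4: {2,3,4,10}:1  {3,4,9,10}:4  {4,8,9,10}:6  {6,7,8,9}:1  {7,8,9,10}:4
  |U|=5: {2,3,4,9,10}:5  {3,4,8,9,10}:10  {4,7,8,9,10}:10  {5,6,7,8,9}:1  {6,7,8,9,10}:5
  |U|=6: {1,5,6,7,8,9}:1  {2,3,4,8,9,10}:15  {3,4,7,8,9,10}:20  {4,6,7,8,9,10}:15  {5,6,7,8,9,10}:6
  |U|=7: {1,5,6,7,8,9,10}:7  {2,3,4,7,8,9,10}:35  {3,4,6,7,8,9,10}:35  {4,5,6,7,8,9,10}:21
  |U|=8: {1,4,5,6,7,8,9,10}:28  {2,3,4,6,7,8,9,10}:70  {3,4,5,6,7,8,9,10}:56
  |U|=9: {1,3,4,5,6,7,8,9,10}:84  {2,3,4,5,6,7,8,9,10}:126
  start at 0(t): 210
  start at 1(s): 126
sum over floor = 336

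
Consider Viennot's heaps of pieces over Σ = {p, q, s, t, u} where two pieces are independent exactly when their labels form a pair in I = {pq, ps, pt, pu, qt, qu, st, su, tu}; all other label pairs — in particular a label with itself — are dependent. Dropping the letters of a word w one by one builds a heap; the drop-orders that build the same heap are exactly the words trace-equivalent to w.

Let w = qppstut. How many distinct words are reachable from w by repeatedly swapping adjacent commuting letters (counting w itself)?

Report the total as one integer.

drop 0:q onto floor
drop 1:p onto floor
drop 2:p onto {1:p}
drop 3:s onto {0:q}
drop 4:t onto floor
drop 5:u onto floor
drop 6:t onto {4:t}
ground layer = {0:q, 1:p, 4:t, 5:u}
drop-orders for the pieces not yet dropped (sum over which currently-grounded one goes next):
  1 to go: {2} 1  {3} 1  {5} 1  {6} 1
  2 to go: {0,3} 1  {1,2} 1  {2,3} 2  {2,5} 2  {2,6} 2  {3,5} 2  {3,6} 2  {4,6} 1  {5,6} 2
  3 to go: {0,2,3} 3  {0,3,5} 3  {0,3,6} 3  {1,2,3} 3  {1,2,5} 3  {1,2,6} 3  {2,3,5} 6  {2,3,6} 6  {2,4,6} 3  {2,5,6} 6  {3,4,6} 3  {3,5,6} 6  {4,5,6} 3
  4 to go: {0,1,2,3} 6  {0,2,3,5} 12  {0,2,3,6} 12  {0,3,4,6} 6  {0,3,5,6} 12  {1,2,3,5} 12  {1,2,3,6} 12  {1,2,4,6} 6  {1,2,5,6} 12  {2,3,4,6} 12  {2,3,5,6} 24  {2,4,5,6} 12  {3,4,5,6} 12
  5 to go: {0,1,2,3,5} 30  {0,1,2,3,6} 30  {0,2,3,4,6} 30  {0,2,3,5,6} 60  {0,3,4,5,6} 30  {1,2,3,4,6} 30  {1,2,3,5,6} 60  {1,2,4,5,6} 30  {2,3,4,5,6} 60
  if 0:q drops first: 180 orders
  if 1:p drops first: 180 orders
  if 4:t drops first: 180 orders
  if 5:u drops first: 90 orders
heap linearizations: 630

630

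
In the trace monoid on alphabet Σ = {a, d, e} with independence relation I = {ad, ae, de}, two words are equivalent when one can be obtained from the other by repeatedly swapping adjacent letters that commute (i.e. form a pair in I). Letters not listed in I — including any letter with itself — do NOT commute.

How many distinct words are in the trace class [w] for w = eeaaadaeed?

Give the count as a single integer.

drop 0:e onto floor
drop 1:e onto {0:e}
drop 2:a onto floor
drop 3:a onto {2:a}
drop 4:a onto {3:a}
drop 5:d onto floor
drop 6:a onto {4:a}
drop 7:e onto {1:e}
drop 8:e onto {7:e}
drop 9:d onto {5:d}
ground layer = {0:e, 2:a, 5:d}
drop-orders for the pieces not yet dropped (sum over which currently-grounded one goes next):
  1 to go: {6} 1  {8} 1  {9} 1
  2 to go: {4,6} 1  {5,9} 1  {6,8} 2  {6,9} 2  {7,8} 1  {8,9} 2
  3 to go: {1,7,8} 1  {3,4,6} 1  {4,6,8} 3  {4,6,9} 3  {5,6,9} 3  {5,8,9} 3  {6,7,8} 3  {6,8,9} 6  {7,8,9} 3
  4 to go: {0,1,7,8} 1  {1,6,7,8} 4  {1,7,8,9} 4  {2,3,4,6} 1  {3,4,6,8} 4  {3,4,6,9} 4  {4,5,6,9} 6  {4,6,7,8} 6  {4,6,8,9} 12  {5,6,8,9} 12  {5,7,8,9} 6  {6,7,8,9} 12
  5 to go: {0,1,6,7,8} 5  {0,1,7,8,9} 5  {1,4,6,7,8} 10  {1,5,7,8,9} 10  {1,6,7,8,9} 20  {2,3,4,6,8} 5  {2,3,4,6,9} 5  {3,4,5,6,9} 10  {3,4,6,7,8} 10  {3,4,6,8,9} 20  {4,5,6,8,9} 30  {4,6,7,8,9} 30  {5,6,7,8,9} 30
  6 to go: {0,1,4,6,7,8} 15  {0,1,5,7,8,9} 15  {0,1,6,7,8,9} 30  {1,3,4,6,7,8} 20  {1,4,6,7,8,9} 60  {1,5,6,7,8,9} 60  {2,3,4,5,6,9} 15  {2,3,4,6,7,8} 15  {2,3,4,6,8,9} 30  {3,4,5,6,8,9} 60  {3,4,6,7,8,9} 60  {4,5,6,7,8,9} 90
  7 to go: {0,1,3,4,6,7,8} 35  {0,1,4,6,7,8,9} 105  {0,1,5,6,7,8,9} 105  {1,2,3,4,6,7,8} 35  {1,3,4,6,7,8,9} 140  {1,4,5,6,7,8,9} 210  {2,3,4,5,6,8,9} 105  {2,3,4,6,7,8,9} 105  {3,4,5,6,7,8,9} 210
  8 to go: {0,1,2,3,4,6,7,8} 70  {0,1,3,4,6,7,8,9} 280  {0,1,4,5,6,7,8,9} 420  {1,2,3,4,6,7,8,9} 280  {1,3,4,5,6,7,8,9} 560  {2,3,4,5,6,7,8,9} 420
  if 0:e drops first: 1260 orders
  if 2:a drops first: 1260 orders
  if 5:d drops first: 630 orders
heap linearizations: 3150

3150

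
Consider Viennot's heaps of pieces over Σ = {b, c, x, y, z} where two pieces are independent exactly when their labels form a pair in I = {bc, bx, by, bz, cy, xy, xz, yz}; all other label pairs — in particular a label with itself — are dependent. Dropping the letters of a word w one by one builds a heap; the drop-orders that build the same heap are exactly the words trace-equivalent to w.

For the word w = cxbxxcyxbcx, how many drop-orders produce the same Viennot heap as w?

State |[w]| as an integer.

#0=c has no predecessor
#1=x depends on [0:c]
#2=b has no predecessor
#3=x depends on [1:x]
#4=x depends on [3:x]
#5=c depends on [4:x]
#6=y has no predecessor
#7=x depends on [5:c]
#8=b depends on [2:b]
#9=c depends on [7:x]
#10=x depends on [9:c]
sources: [0:c, 2:b, 6:y]
N(rest) = Σ N(rest − s) over sources s of rest; N(one piece) = 1:
  size 1 → [6]=1  [8]=1  [10]=1
  size 2 → [2,8]=1  [6,8]=2  [6,10]=2  [8,10]=2  [9,10]=1
  size 3 → [2,6,8]=3  [2,8,10]=3  [6,8,10]=6  [6,9,10]=3  [7,9,10]=1  [8,9,10]=3
  size 4 → [2,6,8,10]=12  [2,8,9,10]=6  [5,7,9,10]=1  [6,7,9,10]=4  [6,8,9,10]=12  [7,8,9,10]=4
  size 5 → [2,6,8,9,10]=30  [2,7,8,9,10]=10  [4,5,7,9,10]=1  [5,6,7,9,10]=5  [5,7,8,9,10]=5  [6,7,8,9,10]=20
  size 6 → [2,5,7,8,9,10]=15  [2,6,7,8,9,10]=60  [3,4,5,7,9,10]=1  [4,5,6,7,9,10]=6  [4,5,7,8,9,10]=6  [5,6,7,8,9,10]=30
  size 7 → [1,3,4,5,7,9,10]=1  [2,4,5,7,8,9,10]=21  [2,5,6,7,8,9,10]=105  [3,4,5,6,7,9,10]=7  [3,4,5,7,8,9,10]=7  [4,5,6,7,8,9,10]=42
  size 8 → [0,1,3,4,5,7,9,10]=1  [1,3,4,5,6,7,9,10]=8  [1,3,4,5,7,8,9,10]=8  [2,3,4,5,7,8,9,10]=28  [2,4,5,6,7,8,9,10]=168  [3,4,5,6,7,8,9,10]=56
  size 9 → [0,1,3,4,5,6,7,9,10]=9  [0,1,3,4,5,7,8,9,10]=9  [1,2,3,4,5,7,8,9,10]=36  [1,3,4,5,6,7,8,9,10]=72  [2,3,4,5,6,7,8,9,10]=252
  first=0(c) contributes 360
  first=2(b) contributes 90
  first=6(y) contributes 45
|[w]| = 495

495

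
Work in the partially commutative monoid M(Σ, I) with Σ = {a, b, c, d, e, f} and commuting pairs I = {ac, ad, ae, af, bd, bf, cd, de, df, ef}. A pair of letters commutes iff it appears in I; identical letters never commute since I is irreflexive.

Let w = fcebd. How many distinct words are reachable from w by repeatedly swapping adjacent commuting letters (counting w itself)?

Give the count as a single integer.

5

piece 0:f — minimal
piece 1:c rests on {0:f}
piece 2:e rests on {1:c}
piece 3:b rests on {2:e}
piece 4:d — minimal
minimal pieces: {0:f, 4:d}
ways to finish when only these pieces remain (= sum over removing one remaining piece with nothing left below it):
  1 left: {3}→1  {4}→1
  2 left: {2,3}→1  {3,4}→2
  3 left: {1,2,3}→1  {2,3,4}→3
  placing 0:f first → 4 extensions
  placing 4:d first → 1 extensions
total linear extensions = 5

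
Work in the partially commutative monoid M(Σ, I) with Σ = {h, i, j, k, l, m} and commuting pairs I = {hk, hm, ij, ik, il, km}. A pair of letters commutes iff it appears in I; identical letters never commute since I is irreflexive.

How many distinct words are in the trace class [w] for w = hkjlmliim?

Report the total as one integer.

6

#0=h has no predecessor
#1=k has no predecessor
#2=j depends on [0:h, 1:k]
#3=l depends on [2:j]
#4=m depends on [3:l]
#5=l depends on [4:m]
#6=i depends on [4:m]
#7=i depends on [6:i]
#8=m depends on [5:l, 7:i]
sources: [0:h, 1:k]
N(rest) = Σ N(rest − s) over sources s of rest; N(one piece) = 1:
  size 1 → [8]=1
  size 2 → [5,8]=1  [7,8]=1
  size 3 → [5,7,8]=2  [6,7,8]=1
  size 4 → [5,6,7,8]=3
  size 5 → [4,5,6,7,8]=3
  size 6 → [3,4,5,6,7,8]=3
  size 7 → [2,3,4,5,6,7,8]=3
  first=0(h) contributes 3
  first=1(k) contributes 3
|[w]| = 6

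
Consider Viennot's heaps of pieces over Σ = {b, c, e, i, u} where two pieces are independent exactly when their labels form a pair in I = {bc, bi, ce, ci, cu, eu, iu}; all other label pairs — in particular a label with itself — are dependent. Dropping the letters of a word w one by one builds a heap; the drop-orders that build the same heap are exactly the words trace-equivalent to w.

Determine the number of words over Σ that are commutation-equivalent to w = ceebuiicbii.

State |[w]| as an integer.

drop 0:c onto floor
drop 1:e onto floor
drop 2:e onto {1:e}
drop 3:b onto {2:e}
drop 4:u onto {3:b}
drop 5:i onto {2:e}
drop 6:i onto {5:i}
drop 7:c onto {0:c}
drop 8:b onto {4:u}
drop 9:i onto {6:i}
drop 10:i onto {9:i}
ground layer = {0:c, 1:e}
drop-orders for the pieces not yet dropped (sum over which currently-grounded one goes next):
  1 to go: {7} 1  {8} 1  {10} 1
  2 to go: {0,7} 1  {4,8} 1  {7,8} 2  {7,10} 2  {8,10} 2  {9,10} 1
  3 to go: {0,7,8} 3  {0,7,10} 3  {3,4,8} 1  {4,7,8} 3  {4,8,10} 3  {6,9,10} 1  {7,8,10} 6  {7,9,10} 3  {8,9,10} 3
  4 to go: {0,4,7,8} 6  {0,7,8,10} 12  {0,7,9,10} 6  {3,4,7,8} 4  {3,4,8,10} 4  {4,7,8,10} 12  {4,8,9,10} 6  {5,6,9,10} 1  {6,7,9,10} 4  {6,8,9,10} 4  {7,8,9,10} 12
  5 to go: {0,3,4,7,8} 10  {0,4,7,8,10} 30  {0,6,7,9,10} 10  {0,7,8,9,10} 30  {3,4,7,8,10} 20  {3,4,8,9,10} 10  {4,6,8,9,10} 10  {4,7,8,9,10} 30  {5,6,7,9,10} 5  {5,6,8,9,10} 5  {6,7,8,9,10} 20
  6 to go: {0,3,4,7,8,10} 60  {0,4,7,8,9,10} 90  {0,5,6,7,9,10} 15  {0,6,7,8,9,10} 60  {3,4,6,8,9,10} 20  {3,4,7,8,9,10} 60  {4,5,6,8,9,10} 15  {4,6,7,8,9,10} 60  {5,6,7,8,9,10} 30
  7 to go: {0,3,4,7,8,9,10} 210  {0,4,6,7,8,9,10} 210  {0,5,6,7,8,9,10} 105  {3,4,5,6,8,9,10} 35  {3,4,6,7,8,9,10} 140  {4,5,6,7,8,9,10} 105
  8 to go: {0,3,4,6,7,8,9,10} 560  {0,4,5,6,7,8,9,10} 420  {2,3,4,5,6,8,9,10} 35  {3,4,5,6,7,8,9,10} 280
  9 to go: {0,3,4,5,6,7,8,9,10} 1260  {1,2,3,4,5,6,8,9,10} 35  {2,3,4,5,6,7,8,9,10} 315
  if 0:c drops first: 350 orders
  if 1:e drops first: 1575 orders
heap linearizations: 1925

1925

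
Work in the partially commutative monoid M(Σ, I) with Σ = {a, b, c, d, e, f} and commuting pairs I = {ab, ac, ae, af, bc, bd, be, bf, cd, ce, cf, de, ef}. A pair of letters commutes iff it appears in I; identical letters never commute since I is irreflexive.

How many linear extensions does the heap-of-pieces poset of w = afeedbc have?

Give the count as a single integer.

0(a) covers ∅
1(f) covers ∅
2(e) covers ∅
3(e) covers 2:e
4(d) covers 0:a, 1:f
5(b) covers ∅
6(c) covers ∅
floor of heap: 0:a, 1:f, 2:e, 5:b, 6:c
completions by unplaced set U, small U first (add the entries for U minus each lowest piece of U):
  |U|=1: {3}:1  {4}:1  {5}:1  {6}:1
  |U|=2: {0,4}:1  {1,4}:1  {2,3}:1  {3,4}:2  {3,5}:2  {3,6}:2  {4,5}:2  {4,6}:2  {5,6}:2
  |U|=3: {0,1,4}:2  {0,3,4}:3  {0,4,5}:3  {0,4,6}:3  {1,3,4}:3  {1,4,5}:3  {1,4,6}:3  {2,3,4}:3  {2,3,5}:3  {2,3,6}:3  {3,4,5}:6  {3,4,6}:6  {3,5,6}:6  {4,5,6}:6
  |U|=4: {0,1,3,4}:8  {0,1,4,5}:8  {0,1,4,6}:8  {0,2,3,4}:6  {0,3,4,5}:12  {0,3,4,6}:12  {0,4,5,6}:12  {1,2,3,4}:6  {1,3,4,5}:12  {1,3,4,6}:12  {1,4,5,6}:12  {2,3,4,5}:12  {2,3,4,6}:12  {2,3,5,6}:12  {3,4,5,6}:24
  |U|=5: {0,1,2,3,4}:20  {0,1,3,4,5}:40  {0,1,3,4,6}:40  {0,1,4,5,6}:40  {0,2,3,4,5}:30  {0,2,3,4,6}:30  {0,3,4,5,6}:60  {1,2,3,4,5}:30  {1,2,3,4,6}:30  {1,3,4,5,6}:60  {2,3,4,5,6}:60
  start at 0(a): 180
  start at 1(f): 180
  start at 2(e): 240
  start at 5(b): 120
  start at 6(c): 120
sum over floor = 840

840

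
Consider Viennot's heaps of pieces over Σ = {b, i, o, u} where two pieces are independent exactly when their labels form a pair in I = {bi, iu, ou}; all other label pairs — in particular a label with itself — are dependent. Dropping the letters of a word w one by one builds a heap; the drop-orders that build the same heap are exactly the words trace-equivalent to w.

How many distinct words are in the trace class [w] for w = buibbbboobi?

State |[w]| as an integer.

piece 0:b — minimal
piece 1:u rests on {0:b}
piece 2:i — minimal
piece 3:b rests on {1:u}
piece 4:b rests on {3:b}
piece 5:b rests on {4:b}
piece 6:b rests on {5:b}
piece 7:o rests on {2:i, 6:b}
piece 8:o rests on {7:o}
piece 9:b rests on {8:o}
piece 10:i rests on {8:o}
minimal pieces: {0:b, 2:i}
ways to finish when only these pieces remain (= sum over removing one remaining piece with nothing left below it):
  1 left: {9}→1  {10}→1
  2 left: {9,10}→2
  3 left: {8,9,10}→2
  4 left: {7,8,9,10}→2
  5 left: {2,7,8,9,10}→2  {6,7,8,9,10}→2
  6 left: {2,6,7,8,9,10}→4  {5,6,7,8,9,10}→2
  7 left: {2,5,6,7,8,9,10}→6  {4,5,6,7,8,9,10}→2
  8 left: {2,4,5,6,7,8,9,10}→8  {3,4,5,6,7,8,9,10}→2
  9 left: {1,3,4,5,6,7,8,9,10}→2  {2,3,4,5,6,7,8,9,10}→10
  placing 0:b first → 12 extensions
  placing 2:i first → 2 extensions
total linear extensions = 14

14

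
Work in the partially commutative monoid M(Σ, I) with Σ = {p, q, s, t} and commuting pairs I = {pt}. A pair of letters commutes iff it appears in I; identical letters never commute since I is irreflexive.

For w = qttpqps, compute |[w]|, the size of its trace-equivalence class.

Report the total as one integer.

piece 0:q — minimal
piece 1:t rests on {0:q}
piece 2:t rests on {1:t}
piece 3:p rests on {0:q}
piece 4:q rests on {2:t, 3:p}
piece 5:p rests on {4:q}
piece 6:s rests on {5:p}
minimal pieces: {0:q}
ways to finish when only these pieces remain (= sum over removing one remaining piece with nothing left below it):
  1 left: {6}→1
  2 left: {5,6}→1
  3 left: {4,5,6}→1
  4 left: {2,4,5,6}→1  {3,4,5,6}→1
  5 left: {1,2,4,5,6}→1  {2,3,4,5,6}→2
  placing 0:q first → 3 extensions

3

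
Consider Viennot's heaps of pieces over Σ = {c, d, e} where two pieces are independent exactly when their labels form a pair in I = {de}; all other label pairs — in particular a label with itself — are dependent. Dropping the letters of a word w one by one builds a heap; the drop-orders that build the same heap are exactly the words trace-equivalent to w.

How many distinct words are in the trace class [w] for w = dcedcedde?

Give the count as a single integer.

0(d) covers ∅
1(c) covers 0:d
2(e) covers 1:c
3(d) covers 1:c
4(c) covers 2:e, 3:d
5(e) covers 4:c
6(d) covers 4:c
7(d) covers 6:d
8(e) covers 5:e
floor of heap: 0:d
completions by unplaced set U, small U first (add the entries for U minus each lowest piece of U):
  |U|=1: {7}:1  {8}:1
  |U|=2: {5,8}:1  {6,7}:1  {7,8}:2
  |U|=3: {5,7,8}:3  {6,7,8}:3
  |U|=4: {5,6,7,8}:6
  |U|=5: {4,5,6,7,8}:6
  |U|=6: {2,4,5,6,7,8}:6  {3,4,5,6,7,8}:6
  |U|=7: {2,3,4,5,6,7,8}:12
  start at 0(d): 12

12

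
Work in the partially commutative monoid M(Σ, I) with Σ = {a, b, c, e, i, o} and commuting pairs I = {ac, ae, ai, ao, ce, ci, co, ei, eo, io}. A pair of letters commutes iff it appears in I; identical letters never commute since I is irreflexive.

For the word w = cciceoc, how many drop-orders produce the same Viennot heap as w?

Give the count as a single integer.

210

piece 0:c — minimal
piece 1:c rests on {0:c}
piece 2:i — minimal
piece 3:c rests on {1:c}
piece 4:e — minimal
piece 5:o — minimal
piece 6:c rests on {3:c}
minimal pieces: {0:c, 2:i, 4:e, 5:o}
ways to finish when only these pieces remain (= sum over removing one remaining piece with nothing left below it):
  1 left: {2}→1  {4}→1  {5}→1  {6}→1
  2 left: {2,4}→2  {2,5}→2  {2,6}→2  {3,6}→1  {4,5}→2  {4,6}→2  {5,6}→2
  3 left: {1,3,6}→1  {2,3,6}→3  {2,4,5}→6  {2,4,6}→6  {2,5,6}→6  {3,4,6}→3  {3,5,6}→3  {4,5,6}→6
  4 left: {0,1,3,6}→1  {1,2,3,6}→4  {1,3,4,6}→4  {1,3,5,6}→4  {2,3,4,6}→12  {2,3,5,6}→12  {2,4,5,6}→24  {3,4,5,6}→12
  5 left: {0,1,2,3,6}→5  {0,1,3,4,6}→5  {0,1,3,5,6}→5  {1,2,3,4,6}→20  {1,2,3,5,6}→20  {1,3,4,5,6}→20  {2,3,4,5,6}→60
  placing 0:c first → 120 extensions
  placing 2:i first → 30 extensions
  placing 4:e first → 30 extensions
  placing 5:o first → 30 extensions
total linear extensions = 210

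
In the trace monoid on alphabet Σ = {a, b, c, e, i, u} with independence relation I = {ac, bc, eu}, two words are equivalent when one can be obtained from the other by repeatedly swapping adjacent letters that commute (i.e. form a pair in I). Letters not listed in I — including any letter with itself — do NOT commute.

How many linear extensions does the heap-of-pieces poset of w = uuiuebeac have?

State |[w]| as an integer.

drop 0:u onto floor
drop 1:u onto {0:u}
drop 2:i onto {1:u}
drop 3:u onto {2:i}
drop 4:e onto {2:i}
drop 5:b onto {3:u, 4:e}
drop 6:e onto {5:b}
drop 7:a onto {6:e}
drop 8:c onto {6:e}
ground layer = {0:u}
drop-orders for the pieces not yet dropped (sum over which currently-grounded one goes next):
  1 to go: {7} 1  {8} 1
  2 to go: {7,8} 2
  3 to go: {6,7,8} 2
  4 to go: {5,6,7,8} 2
  5 to go: {3,5,6,7,8} 2  {4,5,6,7,8} 2
  6 to go: {3,4,5,6,7,8} 4
  7 to go: {2,3,4,5,6,7,8} 4
  if 0:u drops first: 4 orders

4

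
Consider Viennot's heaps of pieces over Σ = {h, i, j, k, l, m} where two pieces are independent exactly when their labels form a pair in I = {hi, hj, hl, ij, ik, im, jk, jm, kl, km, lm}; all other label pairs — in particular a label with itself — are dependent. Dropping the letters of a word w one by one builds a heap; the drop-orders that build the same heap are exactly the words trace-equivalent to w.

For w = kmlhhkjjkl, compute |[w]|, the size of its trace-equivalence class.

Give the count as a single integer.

#0=k has no predecessor
#1=m has no predecessor
#2=l has no predecessor
#3=h depends on [0:k, 1:m]
#4=h depends on [3:h]
#5=k depends on [4:h]
#6=j depends on [2:l]
#7=j depends on [6:j]
#8=k depends on [5:k]
#9=l depends on [7:j]
sources: [0:k, 1:m, 2:l]
N(rest) = Σ N(rest − s) over sources s of rest; N(one piece) = 1:
  size 1 → [8]=1  [9]=1
  size 2 → [5,8]=1  [7,9]=1  [8,9]=2
  size 3 → [4,5,8]=1  [5,8,9]=3  [6,7,9]=1  [7,8,9]=3
  size 4 → [2,6,7,9]=1  [3,4,5,8]=1  [4,5,8,9]=4  [5,7,8,9]=6  [6,7,8,9]=4
  size 5 → [0,3,4,5,8]=1  [1,3,4,5,8]=1  [2,6,7,8,9]=5  [3,4,5,8,9]=5  [4,5,7,8,9]=10  [5,6,7,8,9]=10
  size 6 → [0,1,3,4,5,8]=2  [0,3,4,5,8,9]=6  [1,3,4,5,8,9]=6  [2,5,6,7,8,9]=15  [3,4,5,7,8,9]=15  [4,5,6,7,8,9]=20
  size 7 → [0,1,3,4,5,8,9]=14  [0,3,4,5,7,8,9]=21  [1,3,4,5,7,8,9]=21  [2,4,5,6,7,8,9]=35  [3,4,5,6,7,8,9]=35
  size 8 → [0,1,3,4,5,7,8,9]=56  [0,3,4,5,6,7,8,9]=56  [1,3,4,5,6,7,8,9]=56  [2,3,4,5,6,7,8,9]=70
  first=0(k) contributes 126
  first=1(m) contributes 126
  first=2(l) contributes 168
|[w]| = 420

420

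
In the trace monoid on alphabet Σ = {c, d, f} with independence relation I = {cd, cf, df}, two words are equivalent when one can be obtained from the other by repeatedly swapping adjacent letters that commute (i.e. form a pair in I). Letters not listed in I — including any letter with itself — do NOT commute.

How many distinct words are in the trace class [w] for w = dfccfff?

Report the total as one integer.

piece 0:d — minimal
piece 1:f — minimal
piece 2:c — minimal
piece 3:c rests on {2:c}
piece 4:f rests on {1:f}
piece 5:f rests on {4:f}
piece 6:f rests on {5:f}
minimal pieces: {0:d, 1:f, 2:c}
ways to finish when only these pieces remain (= sum over removing one remaining piece with nothing left below it):
  1 left: {0}→1  {3}→1  {6}→1
  2 left: {0,3}→2  {0,6}→2  {2,3}→1  {3,6}→2  {5,6}→1
  3 left: {0,2,3}→3  {0,3,6}→6  {0,5,6}→3  {2,3,6}→3  {3,5,6}→3  {4,5,6}→1
  4 left: {0,2,3,6}→12  {0,3,5,6}→12  {0,4,5,6}→4  {1,4,5,6}→1  {2,3,5,6}→6  {3,4,5,6}→4
  5 left: {0,1,4,5,6}→5  {0,2,3,5,6}→30  {0,3,4,5,6}→20  {1,3,4,5,6}→5  {2,3,4,5,6}→10
  placing 0:d first → 15 extensions
  placing 1:f first → 60 extensions
  placing 2:c first → 30 extensions
total linear extensions = 105

105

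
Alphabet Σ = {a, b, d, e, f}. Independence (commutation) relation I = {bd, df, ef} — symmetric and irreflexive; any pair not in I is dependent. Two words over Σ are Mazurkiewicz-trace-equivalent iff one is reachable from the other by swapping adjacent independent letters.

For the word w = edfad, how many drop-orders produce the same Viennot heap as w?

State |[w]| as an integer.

piece 0:e — minimal
piece 1:d rests on {0:e}
piece 2:f — minimal
piece 3:a rests on {1:d, 2:f}
piece 4:d rests on {3:a}
minimal pieces: {0:e, 2:f}
ways to finish when only these pieces remain (= sum over removing one remaining piece with nothing left below it):
  1 left: {4}→1
  2 left: {3,4}→1
  3 left: {1,3,4}→1  {2,3,4}→1
  placing 0:e first → 2 extensions
  placing 2:f first → 1 extensions
total linear extensions = 3

3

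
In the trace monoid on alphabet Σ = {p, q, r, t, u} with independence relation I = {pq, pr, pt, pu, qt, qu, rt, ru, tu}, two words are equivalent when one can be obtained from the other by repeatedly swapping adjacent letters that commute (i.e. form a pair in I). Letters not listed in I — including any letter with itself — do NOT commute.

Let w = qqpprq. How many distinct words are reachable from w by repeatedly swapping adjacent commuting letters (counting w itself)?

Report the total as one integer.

drop 0:q onto floor
drop 1:q onto {0:q}
drop 2:p onto floor
drop 3:p onto {2:p}
drop 4:r onto {1:q}
drop 5:q onto {4:r}
ground layer = {0:q, 2:p}
drop-orders for the pieces not yet dropped (sum over which currently-grounded one goes next):
  1 to go: {3} 1  {5} 1
  2 to go: {2,3} 1  {3,5} 2  {4,5} 1
  3 to go: {1,4,5} 1  {2,3,5} 3  {3,4,5} 3
  4 to go: {0,1,4,5} 1  {1,3,4,5} 4  {2,3,4,5} 6
  if 0:q drops first: 10 orders
  if 2:p drops first: 5 orders
heap linearizations: 15

15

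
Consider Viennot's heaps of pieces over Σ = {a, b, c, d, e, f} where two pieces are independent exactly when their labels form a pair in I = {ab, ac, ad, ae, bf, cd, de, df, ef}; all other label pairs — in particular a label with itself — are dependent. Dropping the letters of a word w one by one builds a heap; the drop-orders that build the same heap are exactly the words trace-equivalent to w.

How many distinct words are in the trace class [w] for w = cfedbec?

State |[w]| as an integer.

14

0(c) covers ∅
1(f) covers 0:c
2(e) covers 0:c
3(d) covers ∅
4(b) covers 2:e, 3:d
5(e) covers 4:b
6(c) covers 1:f, 5:e
floor of heap: 0:c, 3:d
completions by unplaced set U, small U first (add the entries for U minus each lowest piece of U):
  |U|=1: {6}:1
  |U|=2: {1,6}:1  {5,6}:1
  |U|=3: {1,5,6}:2  {4,5,6}:1
  |U|=4: {1,4,5,6}:3  {2,4,5,6}:1  {3,4,5,6}:1
  |U|=5: {1,2,4,5,6}:4  {1,3,4,5,6}:4  {2,3,4,5,6}:2
  start at 0(c): 10
  start at 3(d): 4
sum over floor = 14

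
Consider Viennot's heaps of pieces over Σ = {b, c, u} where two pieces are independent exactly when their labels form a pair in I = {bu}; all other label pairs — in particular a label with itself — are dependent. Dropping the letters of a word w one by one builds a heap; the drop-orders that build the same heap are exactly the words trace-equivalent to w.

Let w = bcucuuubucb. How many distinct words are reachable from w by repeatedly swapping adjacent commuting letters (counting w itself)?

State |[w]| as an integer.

5

#0=b has no predecessor
#1=c depends on [0:b]
#2=u depends on [1:c]
#3=c depends on [2:u]
#4=u depends on [3:c]
#5=u depends on [4:u]
#6=u depends on [5:u]
#7=b depends on [3:c]
#8=u depends on [6:u]
#9=c depends on [7:b, 8:u]
#10=b depends on [9:c]
sources: [0:b]
N(rest) = Σ N(rest − s) over sources s of rest; N(one piece) = 1:
  size 1 → [10]=1
  size 2 → [9,10]=1
  size 3 → [7,9,10]=1  [8,9,10]=1
  size 4 → [6,8,9,10]=1  [7,8,9,10]=2
  size 5 → [5,6,8,9,10]=1  [6,7,8,9,10]=3
  size 6 → [4,5,6,8,9,10]=1  [5,6,7,8,9,10]=4
  size 7 → [4,5,6,7,8,9,10]=5
  size 8 → [3,4,5,6,7,8,9,10]=5
  size 9 → [2,3,4,5,6,7,8,9,10]=5
  first=0(b) contributes 5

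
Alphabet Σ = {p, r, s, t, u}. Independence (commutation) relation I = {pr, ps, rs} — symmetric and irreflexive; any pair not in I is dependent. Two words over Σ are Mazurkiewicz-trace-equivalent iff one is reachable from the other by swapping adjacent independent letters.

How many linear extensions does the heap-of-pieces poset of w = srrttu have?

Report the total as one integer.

piece 0:s — minimal
piece 1:r — minimal
piece 2:r rests on {1:r}
piece 3:t rests on {0:s, 2:r}
piece 4:t rests on {3:t}
piece 5:u rests on {4:t}
minimal pieces: {0:s, 1:r}
ways to finish when only these pieces remain (= sum over removing one remaining piece with nothing left below it):
  1 left: {5}→1
  2 left: {4,5}→1
  3 left: {3,4,5}→1
  4 left: {0,3,4,5}→1  {2,3,4,5}→1
  placing 0:s first → 1 extensions
  placing 1:r first → 2 extensions
total linear extensions = 3

3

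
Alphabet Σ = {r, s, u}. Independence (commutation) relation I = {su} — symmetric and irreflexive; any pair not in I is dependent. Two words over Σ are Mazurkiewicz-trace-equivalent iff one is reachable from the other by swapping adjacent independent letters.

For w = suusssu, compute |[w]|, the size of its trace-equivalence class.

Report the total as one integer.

0(s) covers ∅
1(u) covers ∅
2(u) covers 1:u
3(s) covers 0:s
4(s) covers 3:s
5(s) covers 4:s
6(u) covers 2:u
floor of heap: 0:s, 1:u
completions by unplaced set U, small U first (add the entries for U minus each lowest piece of U):
  |U|=1: {5}:1  {6}:1
  |U|=2: {2,6}:1  {4,5}:1  {5,6}:2
  |U|=3: {1,2,6}:1  {2,5,6}:3  {3,4,5}:1  {4,5,6}:3
  |U|=4: {0,3,4,5}:1  {1,2,5,6}:4  {2,4,5,6}:6  {3,4,5,6}:4
  |U|=5: {0,3,4,5,6}:5  {1,2,4,5,6}:10  {2,3,4,5,6}:10
  start at 0(s): 20
  start at 1(u): 15
sum over floor = 35

35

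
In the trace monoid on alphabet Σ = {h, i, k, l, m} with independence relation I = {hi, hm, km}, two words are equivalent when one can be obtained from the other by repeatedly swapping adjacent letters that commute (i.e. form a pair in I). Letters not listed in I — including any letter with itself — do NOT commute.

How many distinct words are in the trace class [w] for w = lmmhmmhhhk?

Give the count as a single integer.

126

drop 0:l onto floor
drop 1:m onto {0:l}
drop 2:m onto {1:m}
drop 3:h onto {0:l}
drop 4:m onto {2:m}
drop 5:m onto {4:m}
drop 6:h onto {3:h}
drop 7:h onto {6:h}
drop 8:h onto {7:h}
drop 9:k onto {8:h}
ground layer = {0:l}
drop-orders for the pieces not yet dropped (sum over which currently-grounded one goes next):
  1 to go: {5} 1  {9} 1
  2 to go: {4,5} 1  {5,9} 2  {8,9} 1
  3 to go: {2,4,5} 1  {4,5,9} 3  {5,8,9} 3  {7,8,9} 1
  4 to go: {1,2,4,5} 1  {2,4,5,9} 4  {4,5,8,9} 6  {5,7,8,9} 4  {6,7,8,9} 1
  5 to go: {1,2,4,5,9} 5  {2,4,5,8,9} 10  {3,6,7,8,9} 1  {4,5,7,8,9} 10  {5,6,7,8,9} 5
  6 to go: {1,2,4,5,8,9} 15  {2,4,5,7,8,9} 20  {3,5,6,7,8,9} 6  {4,5,6,7,8,9} 15
  7 to go: {1,2,4,5,7,8,9} 35  {2,4,5,6,7,8,9} 35  {3,4,5,6,7,8,9} 21
  8 to go: {1,2,4,5,6,7,8,9} 70  {2,3,4,5,6,7,8,9} 56
  if 0:l drops first: 126 orders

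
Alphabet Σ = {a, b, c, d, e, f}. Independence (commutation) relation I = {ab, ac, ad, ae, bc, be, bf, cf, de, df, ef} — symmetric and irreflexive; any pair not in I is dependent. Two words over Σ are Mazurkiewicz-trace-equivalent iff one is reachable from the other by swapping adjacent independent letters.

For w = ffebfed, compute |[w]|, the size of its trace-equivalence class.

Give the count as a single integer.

0(f) covers ∅
1(f) covers 0:f
2(e) covers ∅
3(b) covers ∅
4(f) covers 1:f
5(e) covers 2:e
6(d) covers 3:b
floor of heap: 0:f, 2:e, 3:b
completions by unplaced set U, small U first (add the entries for U minus each lowest piece of U):
  |U|=1: {4}:1  {5}:1  {6}:1
  |U|=2: {1,4}:1  {2,5}:1  {3,6}:1  {4,5}:2  {4,6}:2  {5,6}:2
  |U|=3: {0,1,4}:1  {1,4,5}:3  {1,4,6}:3  {2,4,5}:3  {2,5,6}:3  {3,4,6}:3  {3,5,6}:3  {4,5,6}:6
  |U|=4: {0,1,4,5}:4  {0,1,4,6}:4  {1,2,4,5}:6  {1,3,4,6}:6  {1,4,5,6}:12  {2,3,5,6}:6  {2,4,5,6}:12  {3,4,5,6}:12
  |U|=5: {0,1,2,4,5}:10  {0,1,3,4,6}:10  {0,1,4,5,6}:20  {1,2,4,5,6}:30  {1,3,4,5,6}:30  {2,3,4,5,6}:30
  start at 0(f): 90
  start at 2(e): 60
  start at 3(b): 60
sum over floor = 210

210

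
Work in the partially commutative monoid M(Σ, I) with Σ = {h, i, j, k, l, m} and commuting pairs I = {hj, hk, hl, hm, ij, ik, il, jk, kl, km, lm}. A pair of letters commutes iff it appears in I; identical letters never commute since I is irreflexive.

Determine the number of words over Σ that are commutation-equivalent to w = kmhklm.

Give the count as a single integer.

180

#0=k has no predecessor
#1=m has no predecessor
#2=h has no predecessor
#3=k depends on [0:k]
#4=l has no predecessor
#5=m depends on [1:m]
sources: [0:k, 1:m, 2:h, 4:l]
N(rest) = Σ N(rest − s) over sources s of rest; N(one piece) = 1:
  size 1 → [2]=1  [3]=1  [4]=1  [5]=1
  size 2 → [0,3]=1  [1,5]=1  [2,3]=2  [2,4]=2  [2,5]=2  [3,4]=2  [3,5]=2  [4,5]=2
  size 3 → [0,2,3]=3  [0,3,4]=3  [0,3,5]=3  [1,2,5]=3  [1,3,5]=3  [1,4,5]=3  [2,3,4]=6  [2,3,5]=6  [2,4,5]=6  [3,4,5]=6
  size 4 → [0,1,3,5]=6  [0,2,3,4]=12  [0,2,3,5]=12  [0,3,4,5]=12  [1,2,3,5]=12  [1,2,4,5]=12  [1,3,4,5]=12  [2,3,4,5]=24
  first=0(k) contributes 60
  first=1(m) contributes 60
  first=2(h) contributes 30
  first=4(l) contributes 30
|[w]| = 180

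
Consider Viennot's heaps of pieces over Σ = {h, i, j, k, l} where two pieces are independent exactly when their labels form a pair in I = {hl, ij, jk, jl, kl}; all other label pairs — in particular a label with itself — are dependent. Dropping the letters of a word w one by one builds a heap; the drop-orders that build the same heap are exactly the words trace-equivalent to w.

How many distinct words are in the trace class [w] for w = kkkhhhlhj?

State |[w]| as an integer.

9

#0=k has no predecessor
#1=k depends on [0:k]
#2=k depends on [1:k]
#3=h depends on [2:k]
#4=h depends on [3:h]
#5=h depends on [4:h]
#6=l has no predecessor
#7=h depends on [5:h]
#8=j depends on [7:h]
sources: [0:k, 6:l]
N(rest) = Σ N(rest − s) over sources s of rest; N(one piece) = 1:
  size 1 → [6]=1  [8]=1
  size 2 → [6,8]=2  [7,8]=1
  size 3 → [5,7,8]=1  [6,7,8]=3
  size 4 → [4,5,7,8]=1  [5,6,7,8]=4
  size 5 → [3,4,5,7,8]=1  [4,5,6,7,8]=5
  size 6 → [2,3,4,5,7,8]=1  [3,4,5,6,7,8]=6
  size 7 → [1,2,3,4,5,7,8]=1  [2,3,4,5,6,7,8]=7
  first=0(k) contributes 8
  first=6(l) contributes 1
|[w]| = 9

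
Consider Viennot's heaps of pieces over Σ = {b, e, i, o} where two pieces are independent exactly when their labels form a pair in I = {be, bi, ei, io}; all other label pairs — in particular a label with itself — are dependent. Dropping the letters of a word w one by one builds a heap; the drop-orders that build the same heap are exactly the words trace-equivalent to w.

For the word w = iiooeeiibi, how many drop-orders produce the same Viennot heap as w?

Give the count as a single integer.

756

piece 0:i — minimal
piece 1:i rests on {0:i}
piece 2:o — minimal
piece 3:o rests on {2:o}
piece 4:e rests on {3:o}
piece 5:e rests on {4:e}
piece 6:i rests on {1:i}
piece 7:i rests on {6:i}
piece 8:b rests on {3:o}
piece 9:i rests on {7:i}
minimal pieces: {0:i, 2:o}
ways to finish when only these pieces remain (= sum over removing one remaining piece with nothing left below it):
  1 left: {5}→1  {8}→1  {9}→1
  2 left: {4,5}→1  {5,8}→2  {5,9}→2  {7,9}→1  {8,9}→2
  3 left: {4,5,8}→3  {4,5,9}→3  {5,7,9}→3  {5,8,9}→6  {6,7,9}→1  {7,8,9}→3
  4 left: {1,6,7,9}→1  {3,4,5,8}→3  {4,5,7,9}→6  {4,5,8,9}→12  {5,6,7,9}→4  {5,7,8,9}→12  {6,7,8,9}→4
  5 left: {0,1,6,7,9}→1  {1,5,6,7,9}→5  {1,6,7,8,9}→5  {2,3,4,5,8}→3  {3,4,5,8,9}→15  {4,5,6,7,9}→10  {4,5,7,8,9}→30  {5,6,7,8,9}→20
  6 left: {0,1,5,6,7,9}→6  {0,1,6,7,8,9}→6  {1,4,5,6,7,9}→15  {1,5,6,7,8,9}→30  {2,3,4,5,8,9}→18  {3,4,5,7,8,9}→45  {4,5,6,7,8,9}→60
  7 left: {0,1,4,5,6,7,9}→21  {0,1,5,6,7,8,9}→42  {1,4,5,6,7,8,9}→105  {2,3,4,5,7,8,9}→63  {3,4,5,6,7,8,9}→105
  8 left: {0,1,4,5,6,7,8,9}→168  {1,3,4,5,6,7,8,9}→210  {2,3,4,5,6,7,8,9}→168
  placing 0:i first → 378 extensions
  placing 2:o first → 378 extensions
total linear extensions = 756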